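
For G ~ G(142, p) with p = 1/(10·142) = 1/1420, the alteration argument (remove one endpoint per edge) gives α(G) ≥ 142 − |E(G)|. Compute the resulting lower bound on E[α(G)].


E[|E(G)|] = C(142, 2)·p = 10011 · (1/1420) = 141/20.
E[α(G)] ≥ n − E[|E(G)|] = 142 − 141/20 = 2699/20.
Numerically: ≈ 134.9500.
(This is only a lower bound; the true E[α(G)] may be larger.)

E[α(G)] ≥ 2699/20 ≈ 134.9500.


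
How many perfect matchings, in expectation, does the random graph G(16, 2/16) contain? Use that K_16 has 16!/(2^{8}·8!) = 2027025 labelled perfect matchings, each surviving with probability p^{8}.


K_16 has 16!/(2^{8}·8!) = 2027025 labelled perfect matchings.
For each such perfect matching H, let X_H = 1 if all 8 edges of H are present in G. Then P[X_H = 1] = p^{8} = (1/8)^{8} = 1/16777216.
Summing the indicators: E[X] = Σ_H E[X_H] = 2027025 · p^{8} = 2027025 · 1/16777216 = 2027025/16777216.
Numerically: E[X] ≈ 0.1208.

E[X] = 2027025 · (1/8)^{8} = 2027025/16777216 ≈ 0.1208.


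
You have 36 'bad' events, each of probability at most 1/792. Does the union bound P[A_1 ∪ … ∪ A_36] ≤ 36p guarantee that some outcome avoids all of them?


Union bound: P[∪_{i=1}^{36} A_i] ≤ Σ_i P[A_i] ≤ 36·p = 36·(1/792) = 1/22.
Numerically: 1/22 ≈ 0.0455.
Is 1/22 < 1? YES.
Since P[∪ A_i] ≤ 1/22 < 1, the complement has P[∩ A_i^c] ≥ 1 − 1/22 = 21/22 > 0, so some outcome avoids every A_i.

36·p = 1/22 ≈ 0.0455; existence CERTIFIED by the union bound.


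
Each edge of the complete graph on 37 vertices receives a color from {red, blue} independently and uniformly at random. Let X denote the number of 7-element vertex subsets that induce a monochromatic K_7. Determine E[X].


Let X = Σ_S X_S over the C(37, 7) = 10295472 subsets S of size 7, where X_S = 1 if the K_7 on S is monochromatic.
For a fixed S, the K_7 on S has C(7, 2) = 21 edges. P[all 21 edges red] = (1/2)^21, and likewise for blue, so P[monochromatic] = 2·(1/2)^21 = 2^{1 − 21} = 1/1048576.
Summing: E[X] = C(37, 7) · 2^{1 − 21} = 10295472 · 1/1048576 = 643467/65536.
Numerically: E[X] ≈ 9.8185.

E[X] = C(37,7)·2^(1−C(7,2)) = 643467/65536 ≈ 9.8185.


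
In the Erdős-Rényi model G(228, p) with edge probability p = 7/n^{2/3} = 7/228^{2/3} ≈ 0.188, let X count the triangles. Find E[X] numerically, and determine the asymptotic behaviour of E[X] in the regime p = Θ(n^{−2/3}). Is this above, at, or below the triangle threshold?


Number of potential triangles: C(228, 3) = 1949476.
Each occurs with probability p³ ≈ (0.188)³ ≈ 6.59818e-03.
By linearity: E[X] = C(228, 3)·p³ ≈ 1949476 · 6.59818e-03 ≈ 12863.001.
Since α = 2/3 < 1, p = c/n^{2/3} ≫ 1/n is above the triangle threshold p ~ 1/n. Asymptotically E[X] ~ (c³/6)·n^{3(1−α)} = (7³/6)·n^{1} → ∞; triangles are abundant w.h.p.

E[X] ≈ 12863.001; in regime p = Θ(1/n^{2/3}) E[X] diverges (above the triangle threshold p ~ 1/n).


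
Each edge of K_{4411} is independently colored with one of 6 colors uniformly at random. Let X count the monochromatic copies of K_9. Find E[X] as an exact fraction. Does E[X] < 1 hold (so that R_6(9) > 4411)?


E[X] = C(4411, 9) · 6^{1 − 36} = 1727920475134582415883601405 · 6^{−35} = 1727920475134582415883601405/1719070799748422591028658176.
As a reduced fraction: E[X] = 1727920475134582415883601405/1719070799748422591028658176 ≈ 1.0051.
Is E[X] < 1? NO.
Since E[X] ≥ 1, the first-moment bound is inconclusive at n = 4411; it does NOT by itself certify R_6(9) > 4411.

E[X] = 1727920475134582415883601405/1719070799748422591028658176 ≈ 1.0051; E[X] ≥ 1; first-moment method inconclusive here.


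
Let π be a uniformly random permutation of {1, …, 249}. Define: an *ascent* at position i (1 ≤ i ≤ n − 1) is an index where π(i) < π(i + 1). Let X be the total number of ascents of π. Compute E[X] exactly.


Write X = Σ X_I over i = 1, …, 248, with X_I the indicator of one ascent.
There are 248 indicators.
For each fixed i, the pair (π(i), π(i+1)) is a uniformly random ordered pair of distinct values from {1, …, 249}; by symmetry P[π(i) < π(i+1)] = 1/2.
By linearity: E[X] = 248 · (1/2) = (249 − 1) · (1/2) = 124 ≈ 124.00000.

E[X] = 124 = 124.00000.


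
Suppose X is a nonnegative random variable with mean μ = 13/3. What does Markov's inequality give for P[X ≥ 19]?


μ = E[X] = 13/3, a = 19.
Markov: P[X ≥ 19] ≤ μ/a = (13/3)/19 = 13/57.
Numerically: ≈ 0.228.
(Since a = 19 > μ = 4.333, the bound 13/57 is < 1 and informative.)

P[X ≥ 19] ≤ 13/57 ≈ 0.228.


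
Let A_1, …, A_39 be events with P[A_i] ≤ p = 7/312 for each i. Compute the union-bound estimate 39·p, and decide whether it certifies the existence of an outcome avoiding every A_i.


Union bound: P[∪_{i=1}^{39} A_i] ≤ Σ_i P[A_i] ≤ 39·p = 39·(7/312) = 7/8.
Numerically: 7/8 ≈ 0.8750.
Is 7/8 < 1? YES.
Since P[∪ A_i] ≤ 7/8 < 1, the complement has P[∩ A_i^c] ≥ 1 − 7/8 = 1/8 > 0, so some outcome avoids every A_i.

39·p = 7/8 ≈ 0.8750; existence CERTIFIED by the union bound.


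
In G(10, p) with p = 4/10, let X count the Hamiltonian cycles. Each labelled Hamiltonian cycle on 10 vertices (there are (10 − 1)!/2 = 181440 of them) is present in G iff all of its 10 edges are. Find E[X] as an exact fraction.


K_10 has (10 − 1)!/2 = 181440 labelled Hamiltonian cycles.
For each such Hamiltonian cycle H, let X_H = 1 if all 10 edges of H are present in G. Then P[X_H = 1] = p^{10} = (2/5)^{10} = 1024/9765625.
By linearity: E[X] = Σ_H E[X_H] = 181440 · p^{10} = 181440 · 1024/9765625 = 37158912/1953125.
Numerically: E[X] ≈ 19.0254.

E[X] = 181440 · (2/5)^{10} = 37158912/1953125 ≈ 19.0254.


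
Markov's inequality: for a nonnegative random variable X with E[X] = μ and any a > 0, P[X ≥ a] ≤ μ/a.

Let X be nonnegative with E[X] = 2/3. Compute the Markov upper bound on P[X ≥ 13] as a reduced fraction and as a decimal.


μ = E[X] = 2/3, a = 13.
Markov: P[X ≥ 13] ≤ μ/a = (2/3)/13 = 2/39.
Numerically: ≈ 0.051.
(Since a = 13 > μ = 0.667, the bound 2/39 is < 1 and informative.)

P[X ≥ 13] ≤ 2/39 ≈ 0.051.


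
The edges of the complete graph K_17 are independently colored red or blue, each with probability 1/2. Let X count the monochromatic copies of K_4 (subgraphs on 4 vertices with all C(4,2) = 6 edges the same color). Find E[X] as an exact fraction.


Let X = Σ_S X_S over the C(17, 4) = 2380 subsets S of size 4, where X_S = 1 if the K_4 on S is monochromatic.
For a fixed S, the K_4 on S has C(4, 2) = 6 edges. P[all 6 edges red] = (1/2)^6, and likewise for blue, so P[monochromatic] = 2·(1/2)^6 = 2^{1 − 6} = 1/32.
By linearity: E[X] = C(17, 4) · 2^{1 − 6} = 2380 · 1/32 = 595/8.
Numerically: E[X] ≈ 74.37500.

E[X] = C(17,4)·2^(1−C(4,2)) = 595/8 ≈ 74.37500.


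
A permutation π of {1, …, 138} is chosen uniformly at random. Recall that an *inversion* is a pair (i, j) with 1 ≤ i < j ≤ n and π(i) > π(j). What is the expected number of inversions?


Write X = Σ X_I over the C(138, 2) = 9453 pairs i < j, with X_I the indicator of one inversion.
There are 9453 indicators.
For each fixed pair i < j, the values π(i) and π(j) are two distinct elements of {1, …, 138} in uniformly random order; by symmetry P[π(i) > π(j)] = 1/2.
By linearity: E[X] = 9453 · (1/2) = C(138, 2) · (1/2) = 9453/2 = 9453/2 ≈ 4726.50000.

E[X] = 9453/2 = 4726.50000.


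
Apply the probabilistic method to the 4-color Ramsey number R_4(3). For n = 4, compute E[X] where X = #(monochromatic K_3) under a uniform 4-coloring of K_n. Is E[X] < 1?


E[X] = C(4, 3) · 4^{1 − 3} = 4 · 4^{−2} = 4/16.
As a reduced fraction: E[X] = 1/4 ≈ 0.2500000.
Is E[X] < 1? YES.
Since E[X] < 1, there exists a 4-coloring of K_{4} with no monochromatic K_3; hence R_4(3) > 4.

E[X] = 1/4 ≈ 0.2500000; E[X] < 1, so R_4(3) > 4.


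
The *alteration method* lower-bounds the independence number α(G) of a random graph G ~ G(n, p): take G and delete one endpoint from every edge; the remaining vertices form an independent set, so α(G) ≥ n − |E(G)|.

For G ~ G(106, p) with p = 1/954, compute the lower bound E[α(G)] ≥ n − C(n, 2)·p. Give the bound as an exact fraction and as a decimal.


E[|E(G)|] = C(106, 2)·p = 5565 · (1/954) = 35/6.
E[α(G)] ≥ n − E[|E(G)|] = 106 − 35/6 = 601/6.
Numerically: ≈ 100.1667.
(This is only a lower bound; the true E[α(G)] may be larger.)

E[α(G)] ≥ 601/6 ≈ 100.1667.


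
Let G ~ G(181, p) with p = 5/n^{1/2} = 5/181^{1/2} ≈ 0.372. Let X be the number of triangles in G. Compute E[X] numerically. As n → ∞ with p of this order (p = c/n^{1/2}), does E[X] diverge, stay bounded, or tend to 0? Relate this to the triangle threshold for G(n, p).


Number of potential triangles: C(181, 3) = 971970.
Each occurs with probability p³ ≈ (0.372)³ ≈ 5.13325e-02.
By linearity: E[X] = C(181, 3)·p³ ≈ 971970 · 5.13325e-02 ≈ 49893.620.
Since α = 1/2 < 1, p = c/n^{1/2} ≫ 1/n is above the triangle threshold p ~ 1/n. Asymptotically E[X] ~ (c³/6)·n^{3(1−α)} = (5³/6)·n^{1.5} → ∞; triangles are abundant w.h.p.

E[X] ≈ 49893.620; in regime p = Θ(1/n^{1/2}) E[X] diverges (above the triangle threshold p ~ 1/n).


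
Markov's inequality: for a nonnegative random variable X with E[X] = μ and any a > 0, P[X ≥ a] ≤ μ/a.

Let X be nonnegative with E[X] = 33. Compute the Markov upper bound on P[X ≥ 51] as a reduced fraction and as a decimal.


μ = E[X] = 33, a = 51.
Markov: P[X ≥ 51] ≤ μ/a = (33)/51 = 11/17.
Numerically: ≈ 0.6471.
(Since a = 51 > μ = 33.0000, the bound 11/17 is < 1 and informative.)

P[X ≥ 51] ≤ 11/17 ≈ 0.6471.


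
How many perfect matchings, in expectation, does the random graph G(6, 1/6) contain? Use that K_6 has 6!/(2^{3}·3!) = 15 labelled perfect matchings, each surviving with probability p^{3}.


K_6 has 6!/(2^{3}·3!) = 15 labelled perfect matchings.
For each such perfect matching H, let X_H = 1 if all 3 edges of H are present in G. Then P[X_H = 1] = p^{3} = (1/6)^{3} = 1/216.
By linearity: E[X] = Σ_H E[X_H] = 15 · p^{3} = 15 · 1/216 = 5/72.
Numerically: E[X] ≈ 0.0694444.

E[X] = 15 · (1/6)^{3} = 5/72 ≈ 0.0694444.


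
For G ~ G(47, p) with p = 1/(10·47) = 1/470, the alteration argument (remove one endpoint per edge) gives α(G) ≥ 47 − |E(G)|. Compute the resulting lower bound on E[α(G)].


E[|E(G)|] = C(47, 2)·p = 1081 · (1/470) = 23/10.
E[α(G)] ≥ n − E[|E(G)|] = 47 − 23/10 = 447/10.
Numerically: ≈ 44.700.
(This is only a lower bound; the true E[α(G)] may be larger.)

E[α(G)] ≥ 447/10 ≈ 44.700.


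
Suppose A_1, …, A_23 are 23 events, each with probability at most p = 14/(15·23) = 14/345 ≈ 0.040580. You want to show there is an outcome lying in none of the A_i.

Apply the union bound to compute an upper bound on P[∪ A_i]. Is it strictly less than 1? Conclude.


Union bound: P[∪_{i=1}^{23} A_i] ≤ Σ_i P[A_i] ≤ 23·p = 23·(14/345) = 14/15.
Numerically: 14/15 ≈ 0.933333.
Is 14/15 < 1? YES.
Since P[∪ A_i] ≤ 14/15 < 1, the complement has P[∩ A_i^c] ≥ 1 − 14/15 = 1/15 > 0, so some outcome avoids every A_i.

23·p = 14/15 ≈ 0.933333; existence CERTIFIED by the union bound.


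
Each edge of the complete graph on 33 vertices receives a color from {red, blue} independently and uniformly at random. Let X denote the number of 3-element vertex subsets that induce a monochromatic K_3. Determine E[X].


Let X = Σ_S X_S over the C(33, 3) = 5456 subsets S of size 3, where X_S = 1 if the K_3 on S is monochromatic.
For a fixed S, the K_3 on S has C(3, 2) = 3 edges. P[all 3 edges red] = (1/2)^3, and likewise for blue, so P[monochromatic] = 2·(1/2)^3 = 2^{1 − 3} = 1/4.
Summing: E[X] = C(33, 3) · 2^{1 − 3} = 5456 · 1/4 = 1364.
Numerically: E[X] ≈ 1364.0000.

E[X] = C(33,3)·2^(1−C(3,2)) = 1364 ≈ 1364.0000.


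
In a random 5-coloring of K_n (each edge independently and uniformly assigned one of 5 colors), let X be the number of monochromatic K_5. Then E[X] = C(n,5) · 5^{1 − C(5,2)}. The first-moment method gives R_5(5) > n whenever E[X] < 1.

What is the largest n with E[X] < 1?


We need C(n, 5) · 5^{1 − 10} < 1, i.e. C(n, 5) < 5^{10 − 1} = 1953125.
Check values of n near the boundary:
  n = 48: C(48, 5) = 1712304; 1712304 < 1953125? YES
  n = 49: C(49, 5) = 1906884; 1906884 < 1953125? YES
  n = 50: C(50, 5) = 2118760; 2118760 < 1953125? NO
  n = 51: C(51, 5) = 2349060; 2349060 < 1953125? NO
  n = 52: C(52, 5) = 2598960; 2598960 < 1953125? NO
The largest n with C(n, 5) < 1953125 is n = 49 (where E[X] = 1906884/1953125 ≈ 0.9763). Hence R_5(5) > 49, i.e. R_5(5) ≥ 50.

Largest n = 49; hence R_5(5) > 49.


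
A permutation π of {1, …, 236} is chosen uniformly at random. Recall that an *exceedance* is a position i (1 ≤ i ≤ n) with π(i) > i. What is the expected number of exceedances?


Write X = Σ_{i=1}^{236} X_i, where X_i = 1_{π(i) > i}.
For each fixed i, π(i) is uniform over {1, …, 236} (marginal of a uniform permutation), so P[π(i) > i] = (n − i)/n. Summing: Σ_{i=1}^{236} (n − i)/n = (0 + 1 + … + 235)/236 = 236(236 − 1)/(2·236) = (236 − 1)/2.
Hence E[X] = Σ_{i=1}^{236} (236 − i)/236 = 235/2 ≈ 117.50000.

E[X] = 235/2 = 117.50000.


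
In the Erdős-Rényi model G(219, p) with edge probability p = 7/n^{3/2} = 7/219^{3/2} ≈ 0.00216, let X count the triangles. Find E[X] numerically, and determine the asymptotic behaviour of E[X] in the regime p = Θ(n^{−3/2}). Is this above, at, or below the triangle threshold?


Number of potential triangles: C(219, 3) = 1726669.
Each occurs with probability p³ ≈ (0.00216)³ ≈ 1.00762e-08.
By linearity: E[X] = C(219, 3)·p³ ≈ 1726669 · 1.00762e-08 ≈ 0.017.
Since α = 3/2 > 1, p = c/n^{3/2} = o(1/n) is below the triangle threshold p ~ 1/n. Asymptotically E[X] ~ (c³/6)·n^{3(1−α)} = (7³/6)·n^{-1.5} → 0, so by Markov's inequality G has no triangles w.h.p.

E[X] ≈ 0.017; in regime p = Θ(1/n^{3/2}) E[X] tends to 0 (below the triangle threshold p ~ 1/n).


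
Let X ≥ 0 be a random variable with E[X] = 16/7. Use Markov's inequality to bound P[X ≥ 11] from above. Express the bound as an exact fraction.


μ = E[X] = 16/7, a = 11.
Markov: P[X ≥ 11] ≤ μ/a = (16/7)/11 = 16/77.
Numerically: ≈ 0.20779.
(Since a = 11 > μ = 2.28571, the bound 16/77 is < 1 and informative.)

P[X ≥ 11] ≤ 16/77 ≈ 0.20779.


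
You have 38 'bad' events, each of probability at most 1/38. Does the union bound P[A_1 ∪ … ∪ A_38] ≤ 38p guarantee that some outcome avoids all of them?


Union bound: P[∪_{i=1}^{38} A_i] ≤ Σ_i P[A_i] ≤ 38·p = 38·(1/38) = 1.
Numerically: 1 ≈ 1.000000.
Is 1 < 1? NO.
Since the bound 1 is ≥ 1, the union bound is uninformative here; it does NOT by itself certify existence.

38·p = 1 ≈ 1.000000; existence NOT certified by the union bound.


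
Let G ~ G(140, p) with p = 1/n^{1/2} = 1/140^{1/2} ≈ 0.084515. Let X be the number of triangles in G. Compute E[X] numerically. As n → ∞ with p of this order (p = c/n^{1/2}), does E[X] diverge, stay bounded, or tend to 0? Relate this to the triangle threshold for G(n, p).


Number of potential triangles: C(140, 3) = 447580.
Each occurs with probability p³ ≈ (0.084515)³ ≈ 6.0368161e-04.
By linearity: E[X] = C(140, 3)·p³ ≈ 447580 · 6.0368161e-04 ≈ 270.19582.
Since α = 1/2 < 1, p = c/n^{1/2} ≫ 1/n is above the triangle threshold p ~ 1/n. Asymptotically E[X] ~ (c³/6)·n^{3(1−α)} = (1³/6)·n^{1.5} → ∞; triangles are abundant w.h.p.

E[X] ≈ 270.19582; in regime p = Θ(1/n^{1/2}) E[X] diverges (above the triangle threshold p ~ 1/n).


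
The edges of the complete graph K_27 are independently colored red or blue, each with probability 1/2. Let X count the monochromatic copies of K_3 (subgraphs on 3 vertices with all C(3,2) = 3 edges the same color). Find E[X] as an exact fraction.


Let X = Σ_S X_S over the C(27, 3) = 2925 subsets S of size 3, where X_S = 1 if the K_3 on S is monochromatic.
For a fixed S, the K_3 on S has C(3, 2) = 3 edges. P[all 3 edges red] = (1/2)^3, and likewise for blue, so P[monochromatic] = 2·(1/2)^3 = 2^{1 − 3} = 1/4.
By linearity: E[X] = C(27, 3) · 2^{1 − 3} = 2925 · 1/4 = 2925/4.
Numerically: E[X] ≈ 731.250.

E[X] = C(27,3)·2^(1−C(3,2)) = 2925/4 ≈ 731.250.


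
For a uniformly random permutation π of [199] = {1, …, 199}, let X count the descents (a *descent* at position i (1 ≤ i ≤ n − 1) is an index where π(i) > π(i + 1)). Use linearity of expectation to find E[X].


Write X = Σ X_I over i = 1, …, 198, with X_I the indicator of one descent.
There are 198 indicators.
For each fixed i, the pair (π(i), π(i+1)) is a uniformly random ordered pair of distinct values from {1, …, 199}; by symmetry P[π(i) > π(i+1)] = 1/2.
By linearity: E[X] = 198 · (1/2) = (199 − 1) · (1/2) = 99 ≈ 99.000.

E[X] = 99 = 99.000.


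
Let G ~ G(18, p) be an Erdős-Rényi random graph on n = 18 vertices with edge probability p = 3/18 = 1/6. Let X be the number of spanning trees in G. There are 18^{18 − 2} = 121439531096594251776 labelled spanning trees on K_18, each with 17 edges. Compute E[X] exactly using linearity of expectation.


K_18 has 18^{18 − 2} = 121439531096594251776 labelled spanning trees.
For each such spanning tree H, let X_H = 1 if all 17 edges of H are present in G. Then P[X_H = 1] = p^{17} = (1/6)^{17} = 1/16926659444736.
By linearity of expectation: E[X] = Σ_H E[X_H] = 121439531096594251776 · p^{17} = 121439531096594251776 · 1/16926659444736 = 14348907/2.
Numerically: E[X] ≈ 7.17445e+06.

E[X] = 121439531096594251776 · (1/6)^{17} = 14348907/2 ≈ 7.17445e+06.


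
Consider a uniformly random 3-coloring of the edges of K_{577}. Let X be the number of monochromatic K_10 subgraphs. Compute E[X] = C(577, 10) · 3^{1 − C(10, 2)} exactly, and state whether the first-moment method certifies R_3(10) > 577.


E[X] = C(577, 10) · 3^{1 − 45} = 1042166760920175198880 · 3^{−44} = 1042166760920175198880/984770902183611232881.
As a reduced fraction: E[X] = 1042166760920175198880/984770902183611232881 ≈ 1.0583.
Is E[X] < 1? NO.
Since E[X] ≥ 1, the first-moment bound is inconclusive at n = 577; it does NOT by itself certify R_3(10) > 577.

E[X] = 1042166760920175198880/984770902183611232881 ≈ 1.0583; E[X] ≥ 1; first-moment method inconclusive here.


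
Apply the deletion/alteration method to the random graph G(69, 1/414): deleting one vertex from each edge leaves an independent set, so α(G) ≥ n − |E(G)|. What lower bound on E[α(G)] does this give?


E[|E(G)|] = C(69, 2)·p = 2346 · (1/414) = 17/3.
E[α(G)] ≥ n − E[|E(G)|] = 69 − 17/3 = 190/3.
Numerically: ≈ 63.333.
(This is only a lower bound; the true E[α(G)] may be larger.)

E[α(G)] ≥ 190/3 ≈ 63.333.


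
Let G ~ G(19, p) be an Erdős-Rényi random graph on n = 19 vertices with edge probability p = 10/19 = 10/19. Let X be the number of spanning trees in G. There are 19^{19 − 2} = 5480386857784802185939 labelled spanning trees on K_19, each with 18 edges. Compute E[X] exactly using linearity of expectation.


K_19 has 19^{19 − 2} = 5480386857784802185939 labelled spanning trees.
For each such spanning tree H, let X_H = 1 if all 18 edges of H are present in G. Then P[X_H = 1] = p^{18} = (10/19)^{18} = 1000000000000000000/104127350297911241532841.
By linearity of expectation: E[X] = Σ_H E[X_H] = 5480386857784802185939 · p^{18} = 5480386857784802185939 · 1000000000000000000/104127350297911241532841 = 1000000000000000000/19.
Numerically: E[X] ≈ 5.2632e+16.

E[X] = 5480386857784802185939 · (10/19)^{18} = 1000000000000000000/19 ≈ 5.2632e+16.


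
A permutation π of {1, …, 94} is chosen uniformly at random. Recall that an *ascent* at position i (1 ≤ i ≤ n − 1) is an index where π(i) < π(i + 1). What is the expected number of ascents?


Write X = Σ X_I over i = 1, …, 93, with X_I the indicator of one ascent.
There are 93 indicators.
For each fixed i, the pair (π(i), π(i+1)) is a uniformly random ordered pair of distinct values from {1, …, 94}; by symmetry P[π(i) < π(i+1)] = 1/2.
By linearity: E[X] = 93 · (1/2) = (94 − 1) · (1/2) = 93/2 ≈ 46.500000.

E[X] = 93/2 = 46.500000.


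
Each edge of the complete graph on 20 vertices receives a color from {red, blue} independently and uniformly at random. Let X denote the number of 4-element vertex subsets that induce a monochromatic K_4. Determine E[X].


Let X = Σ_S X_S over the C(20, 4) = 4845 subsets S of size 4, where X_S = 1 if the K_4 on S is monochromatic.
For a fixed S, the K_4 on S has C(4, 2) = 6 edges. P[all 6 edges red] = (1/2)^6, and likewise for blue, so P[monochromatic] = 2·(1/2)^6 = 2^{1 − 6} = 1/32.
By linearity of expectation: E[X] = C(20, 4) · 2^{1 − 6} = 4845 · 1/32 = 4845/32.
Numerically: E[X] ≈ 151.40625.

E[X] = C(20,4)·2^(1−C(4,2)) = 4845/32 ≈ 151.40625.


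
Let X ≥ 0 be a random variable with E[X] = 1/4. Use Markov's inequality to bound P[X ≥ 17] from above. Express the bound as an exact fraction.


μ = E[X] = 1/4, a = 17.
Markov: P[X ≥ 17] ≤ μ/a = (1/4)/17 = 1/68.
Numerically: ≈ 0.0147.
(Since a = 17 > μ = 0.2500, the bound 1/68 is < 1 and informative.)

P[X ≥ 17] ≤ 1/68 ≈ 0.0147.


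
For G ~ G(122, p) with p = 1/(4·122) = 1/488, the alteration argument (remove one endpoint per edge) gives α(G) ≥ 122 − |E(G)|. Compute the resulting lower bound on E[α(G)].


E[|E(G)|] = C(122, 2)·p = 7381 · (1/488) = 121/8.
E[α(G)] ≥ n − E[|E(G)|] = 122 − 121/8 = 855/8.
Numerically: ≈ 106.875.
(This is only a lower bound; the true E[α(G)] may be larger.)

E[α(G)] ≥ 855/8 ≈ 106.875.


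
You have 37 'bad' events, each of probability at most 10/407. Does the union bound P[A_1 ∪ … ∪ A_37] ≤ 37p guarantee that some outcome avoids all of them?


Union bound: P[∪_{i=1}^{37} A_i] ≤ Σ_i P[A_i] ≤ 37·p = 37·(10/407) = 10/11.
Numerically: 10/11 ≈ 0.90909.
Is 10/11 < 1? YES.
Since P[∪ A_i] ≤ 10/11 < 1, the complement has P[∩ A_i^c] ≥ 1 − 10/11 = 1/11 > 0, so some outcome avoids every A_i.

37·p = 10/11 ≈ 0.90909; existence CERTIFIED by the union bound.


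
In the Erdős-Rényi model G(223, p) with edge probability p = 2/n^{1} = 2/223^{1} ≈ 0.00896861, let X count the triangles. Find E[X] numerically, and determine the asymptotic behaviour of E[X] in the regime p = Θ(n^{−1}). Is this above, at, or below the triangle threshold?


Number of potential triangles: C(223, 3) = 1823471.
Each occurs with probability p³ ≈ (0.00896861)³ ≈ 7.21398771e-07.
By linearity: E[X] = C(223, 3)·p³ ≈ 1823471 · 7.21398771e-07 ≈ 1.315450.
Here α = 1, so p = 2/n is exactly at the triangle threshold p ~ 1/n. Asymptotically E[X] → c³/6 = 2³/6 = 4/3 ≈ 1.333333, a bounded constant. In this regime the triangle count is asymptotically Poisson(c³/6).

E[X] ≈ 1.315450; in regime p = Θ(1/n^{1}) E[X] stays bounded (at the triangle threshold p ~ 1/n).


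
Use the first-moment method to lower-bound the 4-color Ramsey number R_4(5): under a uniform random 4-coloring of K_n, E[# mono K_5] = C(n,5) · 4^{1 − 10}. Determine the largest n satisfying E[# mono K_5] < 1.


We need C(n, 5) · 4^{1 − 10} < 1, i.e. C(n, 5) < 4^{10 − 1} = 262144.
Check values of n near the boundary:
  n = 28: C(28, 5) = 98280; 98280 < 262144? YES
  n = 29: C(29, 5) = 118755; 118755 < 262144? YES
  n = 30: C(30, 5) = 142506; 142506 < 262144? YES
  n = 31: C(31, 5) = 169911; 169911 < 262144? YES
  n = 32: C(32, 5) = 201376; 201376 < 262144? YES
  n = 33: C(33, 5) = 237336; 237336 < 262144? YES
  n = 34: C(34, 5) = 278256; 278256 < 262144? NO
The largest n with C(n, 5) < 262144 is n = 33 (where E[X] = 29667/32768 ≈ 0.9053650). Hence R_4(5) > 33, i.e. R_4(5) ≥ 34.

Largest n = 33; hence R_4(5) > 33.


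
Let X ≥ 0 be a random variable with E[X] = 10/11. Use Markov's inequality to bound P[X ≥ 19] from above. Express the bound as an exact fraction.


μ = E[X] = 10/11, a = 19.
Markov: P[X ≥ 19] ≤ μ/a = (10/11)/19 = 10/209.
Numerically: ≈ 0.0478.
(Since a = 19 > μ = 0.9091, the bound 10/209 is < 1 and informative.)

P[X ≥ 19] ≤ 10/209 ≈ 0.0478.


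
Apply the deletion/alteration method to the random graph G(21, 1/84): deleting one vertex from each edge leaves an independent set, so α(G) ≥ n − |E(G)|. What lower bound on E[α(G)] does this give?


E[|E(G)|] = C(21, 2)·p = 210 · (1/84) = 5/2.
E[α(G)] ≥ n − E[|E(G)|] = 21 − 5/2 = 37/2.
Numerically: ≈ 18.500000.
(This is only a lower bound; the true E[α(G)] may be larger.)

E[α(G)] ≥ 37/2 ≈ 18.500000.


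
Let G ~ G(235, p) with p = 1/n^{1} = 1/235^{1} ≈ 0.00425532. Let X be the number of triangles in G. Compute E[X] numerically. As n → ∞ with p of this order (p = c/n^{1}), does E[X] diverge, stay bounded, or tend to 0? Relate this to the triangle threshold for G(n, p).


Number of potential triangles: C(235, 3) = 2135445.
Each occurs with probability p³ ≈ (0.00425532)³ ≈ 7.70542173e-08.
By linearity: E[X] = C(235, 3)·p³ ≈ 2135445 · 7.70542173e-08 ≈ 0.164545.
Here α = 1, so p = 1/n is exactly at the triangle threshold p ~ 1/n. Asymptotically E[X] → c³/6 = 1³/6 = 1/6 ≈ 0.166667, a bounded constant. In this regime the triangle count is asymptotically Poisson(c³/6).

E[X] ≈ 0.164545; in regime p = Θ(1/n^{1}) E[X] stays bounded (at the triangle threshold p ~ 1/n).


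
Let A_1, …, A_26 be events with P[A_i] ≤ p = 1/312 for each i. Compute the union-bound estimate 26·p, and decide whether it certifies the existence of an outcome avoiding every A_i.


Union bound: P[∪_{i=1}^{26} A_i] ≤ Σ_i P[A_i] ≤ 26·p = 26·(1/312) = 1/12.
Numerically: 1/12 ≈ 0.0833333.
Is 1/12 < 1? YES.
Since P[∪ A_i] ≤ 1/12 < 1, the complement has P[∩ A_i^c] ≥ 1 − 1/12 = 11/12 > 0, so some outcome avoids every A_i.

26·p = 1/12 ≈ 0.0833333; existence CERTIFIED by the union bound.


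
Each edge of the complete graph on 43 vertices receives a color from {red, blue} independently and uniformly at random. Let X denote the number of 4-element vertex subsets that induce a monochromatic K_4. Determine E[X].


Let X = Σ_S X_S over the C(43, 4) = 123410 subsets S of size 4, where X_S = 1 if the K_4 on S is monochromatic.
For a fixed S, the K_4 on S has C(4, 2) = 6 edges. P[all 6 edges red] = (1/2)^6, and likewise for blue, so P[monochromatic] = 2·(1/2)^6 = 2^{1 − 6} = 1/32.
By linearity: E[X] = C(43, 4) · 2^{1 − 6} = 123410 · 1/32 = 61705/16.
Numerically: E[X] ≈ 3856.562.

E[X] = C(43,4)·2^(1−C(4,2)) = 61705/16 ≈ 3856.562.


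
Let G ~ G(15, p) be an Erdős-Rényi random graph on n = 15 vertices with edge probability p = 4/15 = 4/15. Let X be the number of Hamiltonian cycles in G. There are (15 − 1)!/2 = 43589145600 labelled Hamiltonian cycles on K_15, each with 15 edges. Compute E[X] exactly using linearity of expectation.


K_15 has (15 − 1)!/2 = 43589145600 labelled Hamiltonian cycles.
For each such Hamiltonian cycle H, let X_H = 1 if all 15 edges of H are present in G. Then P[X_H = 1] = p^{15} = (4/15)^{15} = 1073741824/437893890380859375.
By linearity of expectation: E[X] = Σ_H E[X_H] = 43589145600 · p^{15} = 43589145600 · 1073741824/437893890380859375 = 7704277975826432/72081298828125.
Numerically: E[X] ≈ 107.

E[X] = 43589145600 · (4/15)^{15} = 7704277975826432/72081298828125 ≈ 107.


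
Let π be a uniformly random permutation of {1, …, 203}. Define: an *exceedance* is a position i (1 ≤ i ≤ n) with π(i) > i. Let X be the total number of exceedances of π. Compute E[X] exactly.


Write X = Σ_{i=1}^{203} X_i, where X_i = 1_{π(i) > i}.
For each fixed i, π(i) is uniform over {1, …, 203} (marginal of a uniform permutation), so P[π(i) > i] = (n − i)/n. Summing: Σ_{i=1}^{203} (n − i)/n = (0 + 1 + … + 202)/203 = 203(203 − 1)/(2·203) = (203 − 1)/2.
Hence E[X] = Σ_{i=1}^{203} (203 − i)/203 = 101 ≈ 101.0000.

E[X] = 101 = 101.0000.


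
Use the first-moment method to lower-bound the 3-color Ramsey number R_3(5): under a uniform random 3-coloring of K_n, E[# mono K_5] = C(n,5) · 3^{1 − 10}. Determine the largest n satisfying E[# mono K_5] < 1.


We need C(n, 5) · 3^{1 − 10} < 1, i.e. C(n, 5) < 3^{10 − 1} = 19683.
Check values of n near the boundary:
  n = 14: C(14, 5) = 2002; 2002 < 19683? YES
  n = 15: C(15, 5) = 3003; 3003 < 19683? YES
  n = 16: C(16, 5) = 4368; 4368 < 19683? YES
  n = 17: C(17, 5) = 6188; 6188 < 19683? YES
  n = 18: C(18, 5) = 8568; 8568 < 19683? YES
  n = 19: C(19, 5) = 11628; 11628 < 19683? YES
  n = 20: C(20, 5) = 15504; 15504 < 19683? YES
  n = 21: C(21, 5) = 20349; 20349 < 19683? NO
  n = 22: C(22, 5) = 26334; 26334 < 19683? NO
  n = 23: C(23, 5) = 33649; 33649 < 19683? NO
The largest n with C(n, 5) < 19683 is n = 20 (where E[X] = 5168/6561 ≈ 0.7876848). Hence R_3(5) > 20, i.e. R_3(5) ≥ 21.

Largest n = 20; hence R_3(5) > 20.


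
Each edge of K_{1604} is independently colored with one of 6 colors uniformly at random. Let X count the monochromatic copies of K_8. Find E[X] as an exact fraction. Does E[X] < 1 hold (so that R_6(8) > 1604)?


E[X] = C(1604, 8) · 6^{1 − 28} = 1067877273673000226280 · 6^{−27} = 1067877273673000226280/1023490369077469249536.
As a reduced fraction: E[X] = 44494886403041676095/42645432044894552064 ≈ 1.04337.
Is E[X] < 1? NO.
Since E[X] ≥ 1, the first-moment bound is inconclusive at n = 1604; it does NOT by itself certify R_6(8) > 1604.

E[X] = 44494886403041676095/42645432044894552064 ≈ 1.04337; E[X] ≥ 1; first-moment method inconclusive here.


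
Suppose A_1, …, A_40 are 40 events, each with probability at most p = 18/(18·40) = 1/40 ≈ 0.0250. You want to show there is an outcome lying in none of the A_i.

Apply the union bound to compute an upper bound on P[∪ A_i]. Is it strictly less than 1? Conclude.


Union bound: P[∪_{i=1}^{40} A_i] ≤ Σ_i P[A_i] ≤ 40·p = 40·(1/40) = 1.
Numerically: 1 ≈ 1.0000.
Is 1 < 1? NO.
Since the bound 1 is ≥ 1, the union bound is uninformative here; it does NOT by itself certify existence.

40·p = 1 ≈ 1.0000; existence NOT certified by the union bound.


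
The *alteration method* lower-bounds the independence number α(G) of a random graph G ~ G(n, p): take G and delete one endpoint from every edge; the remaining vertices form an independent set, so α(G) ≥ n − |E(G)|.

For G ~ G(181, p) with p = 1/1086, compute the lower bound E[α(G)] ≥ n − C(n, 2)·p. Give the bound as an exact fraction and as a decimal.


E[|E(G)|] = C(181, 2)·p = 16290 · (1/1086) = 15.
E[α(G)] ≥ n − E[|E(G)|] = 181 − 15 = 166.
Numerically: ≈ 166.0000.
(This is only a lower bound; the true E[α(G)] may be larger.)

E[α(G)] ≥ 166 ≈ 166.0000.


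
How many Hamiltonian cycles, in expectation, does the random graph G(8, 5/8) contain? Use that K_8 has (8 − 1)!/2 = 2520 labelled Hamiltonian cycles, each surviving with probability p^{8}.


K_8 has (8 − 1)!/2 = 2520 labelled Hamiltonian cycles.
For each such Hamiltonian cycle H, let X_H = 1 if all 8 edges of H are present in G. Then P[X_H = 1] = p^{8} = (5/8)^{8} = 390625/16777216.
By linearity of expectation: E[X] = Σ_H E[X_H] = 2520 · p^{8} = 2520 · 390625/16777216 = 123046875/2097152.
Numerically: E[X] ≈ 58.7.

E[X] = 2520 · (5/8)^{8} = 123046875/2097152 ≈ 58.7.


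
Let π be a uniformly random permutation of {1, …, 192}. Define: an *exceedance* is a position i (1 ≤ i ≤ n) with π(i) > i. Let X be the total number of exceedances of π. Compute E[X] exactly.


Write X = Σ_{i=1}^{192} X_i, where X_i = 1_{π(i) > i}.
For each fixed i, π(i) is uniform over {1, …, 192} (marginal of a uniform permutation), so P[π(i) > i] = (n − i)/n. Summing: Σ_{i=1}^{192} (n − i)/n = (0 + 1 + … + 191)/192 = 192(192 − 1)/(2·192) = (192 − 1)/2.
Hence E[X] = Σ_{i=1}^{192} (192 − i)/192 = 191/2 ≈ 95.50000.

E[X] = 191/2 = 95.50000.


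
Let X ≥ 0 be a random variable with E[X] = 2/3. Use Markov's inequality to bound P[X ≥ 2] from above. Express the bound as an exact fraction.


μ = E[X] = 2/3, a = 2.
Markov: P[X ≥ 2] ≤ μ/a = (2/3)/2 = 1/3.
Numerically: ≈ 0.33333.
(Since a = 2 > μ = 0.66667, the bound 1/3 is < 1 and informative.)

P[X ≥ 2] ≤ 1/3 ≈ 0.33333.


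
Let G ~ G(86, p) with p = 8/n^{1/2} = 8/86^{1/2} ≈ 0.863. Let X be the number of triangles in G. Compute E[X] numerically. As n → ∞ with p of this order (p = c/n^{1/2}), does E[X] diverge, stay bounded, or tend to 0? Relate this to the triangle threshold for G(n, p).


Number of potential triangles: C(86, 3) = 102340.
Each occurs with probability p³ ≈ (0.863)³ ≈ 6.41981e-01.
By linearity: E[X] = C(86, 3)·p³ ≈ 102340 · 6.41981e-01 ≈ 65700.352.
Since α = 1/2 < 1, p = c/n^{1/2} ≫ 1/n is above the triangle threshold p ~ 1/n. Asymptotically E[X] ~ (c³/6)·n^{3(1−α)} = (8³/6)·n^{1.5} → ∞; triangles are abundant w.h.p.

E[X] ≈ 65700.352; in regime p = Θ(1/n^{1/2}) E[X] diverges (above the triangle threshold p ~ 1/n).


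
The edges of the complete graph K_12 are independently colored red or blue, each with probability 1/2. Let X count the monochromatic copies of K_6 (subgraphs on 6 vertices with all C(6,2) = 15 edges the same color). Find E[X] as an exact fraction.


Let X = Σ_S X_S over the C(12, 6) = 924 subsets S of size 6, where X_S = 1 if the K_6 on S is monochromatic.
For a fixed S, the K_6 on S has C(6, 2) = 15 edges. P[all 15 edges red] = (1/2)^15, and likewise for blue, so P[monochromatic] = 2·(1/2)^15 = 2^{1 − 15} = 1/16384.
Summing: E[X] = C(12, 6) · 2^{1 − 15} = 924 · 1/16384 = 231/4096.
Numerically: E[X] ≈ 0.05640.

E[X] = C(12,6)·2^(1−C(6,2)) = 231/4096 ≈ 0.05640.


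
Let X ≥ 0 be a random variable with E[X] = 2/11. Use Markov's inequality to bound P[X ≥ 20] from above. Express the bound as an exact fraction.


μ = E[X] = 2/11, a = 20.
Markov: P[X ≥ 20] ≤ μ/a = (2/11)/20 = 1/110.
Numerically: ≈ 0.00909.
(Since a = 20 > μ = 0.18182, the bound 1/110 is < 1 and informative.)

P[X ≥ 20] ≤ 1/110 ≈ 0.00909.


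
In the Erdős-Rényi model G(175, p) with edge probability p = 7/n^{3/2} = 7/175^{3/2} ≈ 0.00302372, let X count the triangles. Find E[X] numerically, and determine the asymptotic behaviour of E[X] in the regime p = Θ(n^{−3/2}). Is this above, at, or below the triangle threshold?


Number of potential triangles: C(175, 3) = 877975.
Each occurs with probability p³ ≈ (0.00302372)³ ≈ 2.76454015e-08.
By linearity: E[X] = C(175, 3)·p³ ≈ 877975 · 2.76454015e-08 ≈ 0.024272.
Since α = 3/2 > 1, p = c/n^{3/2} = o(1/n) is below the triangle threshold p ~ 1/n. Asymptotically E[X] ~ (c³/6)·n^{3(1−α)} = (7³/6)·n^{-1.5} → 0, so by Markov's inequality G has no triangles w.h.p.

E[X] ≈ 0.024272; in regime p = Θ(1/n^{3/2}) E[X] tends to 0 (below the triangle threshold p ~ 1/n).


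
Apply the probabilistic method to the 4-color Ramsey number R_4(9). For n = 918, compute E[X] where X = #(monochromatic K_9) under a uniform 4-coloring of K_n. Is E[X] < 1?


E[X] = C(918, 9) · 4^{1 − 36} = 1226696518272037432620 · 4^{−35} = 1226696518272037432620/1180591620717411303424.
As a reduced fraction: E[X] = 306674129568009358155/295147905179352825856 ≈ 1.039052.
Is E[X] < 1? NO.
Since E[X] ≥ 1, the first-moment bound is inconclusive at n = 918; it does NOT by itself certify R_4(9) > 918.

E[X] = 306674129568009358155/295147905179352825856 ≈ 1.039052; E[X] ≥ 1; first-moment method inconclusive here.


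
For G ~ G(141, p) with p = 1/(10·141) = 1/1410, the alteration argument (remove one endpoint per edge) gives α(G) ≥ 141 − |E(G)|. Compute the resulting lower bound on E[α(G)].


E[|E(G)|] = C(141, 2)·p = 9870 · (1/1410) = 7.
E[α(G)] ≥ n − E[|E(G)|] = 141 − 7 = 134.
Numerically: ≈ 134.0000.
(This is only a lower bound; the true E[α(G)] may be larger.)

E[α(G)] ≥ 134 ≈ 134.0000.


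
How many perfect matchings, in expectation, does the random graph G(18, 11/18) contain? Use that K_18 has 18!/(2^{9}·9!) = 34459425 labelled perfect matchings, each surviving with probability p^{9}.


K_18 has 18!/(2^{9}·9!) = 34459425 labelled perfect matchings.
For each such perfect matching H, let X_H = 1 if all 9 edges of H are present in G. Then P[X_H = 1] = p^{9} = (11/18)^{9} = 2357947691/198359290368.
By linearity: E[X] = Σ_H E[X_H] = 34459425 · p^{9} = 34459425 · 2357947691/198359290368 = 1003129896443675/2448880128.
Numerically: E[X] ≈ 4.1e+05.

E[X] = 34459425 · (11/18)^{9} = 1003129896443675/2448880128 ≈ 4.1e+05.


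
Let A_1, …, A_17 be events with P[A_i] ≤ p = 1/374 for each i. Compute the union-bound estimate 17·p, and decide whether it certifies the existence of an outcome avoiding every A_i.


Union bound: P[∪_{i=1}^{17} A_i] ≤ Σ_i P[A_i] ≤ 17·p = 17·(1/374) = 1/22.
Numerically: 1/22 ≈ 0.04545.
Is 1/22 < 1? YES.
Since P[∪ A_i] ≤ 1/22 < 1, the complement has P[∩ A_i^c] ≥ 1 − 1/22 = 21/22 > 0, so some outcome avoids every A_i.

17·p = 1/22 ≈ 0.04545; existence CERTIFIED by the union bound.


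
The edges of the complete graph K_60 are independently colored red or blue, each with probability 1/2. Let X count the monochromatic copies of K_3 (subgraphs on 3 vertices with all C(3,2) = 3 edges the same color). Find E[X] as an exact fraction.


Let X = Σ_S X_S over the C(60, 3) = 34220 subsets S of size 3, where X_S = 1 if the K_3 on S is monochromatic.
For a fixed S, the K_3 on S has C(3, 2) = 3 edges. P[all 3 edges red] = (1/2)^3, and likewise for blue, so P[monochromatic] = 2·(1/2)^3 = 2^{1 − 3} = 1/4.
By linearity: E[X] = C(60, 3) · 2^{1 − 3} = 34220 · 1/4 = 8555.
Numerically: E[X] ≈ 8555.00000.

E[X] = C(60,3)·2^(1−C(3,2)) = 8555 ≈ 8555.00000.


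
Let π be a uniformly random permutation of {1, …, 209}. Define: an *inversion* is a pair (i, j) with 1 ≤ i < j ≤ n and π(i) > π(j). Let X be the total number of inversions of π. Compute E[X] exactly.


Write X = Σ X_I over the C(209, 2) = 21736 pairs i < j, with X_I the indicator of one inversion.
There are 21736 indicators.
For each fixed pair i < j, the values π(i) and π(j) are two distinct elements of {1, …, 209} in uniformly random order; by symmetry P[π(i) > π(j)] = 1/2.
By linearity: E[X] = 21736 · (1/2) = C(209, 2) · (1/2) = 21736/2 = 10868 ≈ 10868.00000.

E[X] = 10868 = 10868.00000.


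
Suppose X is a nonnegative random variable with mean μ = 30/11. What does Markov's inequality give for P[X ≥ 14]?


μ = E[X] = 30/11, a = 14.
Markov: P[X ≥ 14] ≤ μ/a = (30/11)/14 = 15/77.
Numerically: ≈ 0.195.
(Since a = 14 > μ = 2.727, the bound 15/77 is < 1 and informative.)

P[X ≥ 14] ≤ 15/77 ≈ 0.195.


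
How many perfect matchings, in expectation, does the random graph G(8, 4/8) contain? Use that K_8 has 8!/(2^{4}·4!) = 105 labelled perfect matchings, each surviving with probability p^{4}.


K_8 has 8!/(2^{4}·4!) = 105 labelled perfect matchings.
For each such perfect matching H, let X_H = 1 if all 4 edges of H are present in G. Then P[X_H = 1] = p^{4} = (1/2)^{4} = 1/16.
By linearity: E[X] = Σ_H E[X_H] = 105 · p^{4} = 105 · 1/16 = 105/16.
Numerically: E[X] ≈ 6.5625.

E[X] = 105 · (1/2)^{4} = 105/16 ≈ 6.5625.


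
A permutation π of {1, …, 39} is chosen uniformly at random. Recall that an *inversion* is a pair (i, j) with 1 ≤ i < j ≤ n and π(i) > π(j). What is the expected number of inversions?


Write X = Σ X_I over the C(39, 2) = 741 pairs i < j, with X_I the indicator of one inversion.
There are 741 indicators.
For each fixed pair i < j, the values π(i) and π(j) are two distinct elements of {1, …, 39} in uniformly random order; by symmetry P[π(i) > π(j)] = 1/2.
By linearity: E[X] = 741 · (1/2) = C(39, 2) · (1/2) = 741/2 = 741/2 ≈ 370.50000.

E[X] = 741/2 = 370.50000.


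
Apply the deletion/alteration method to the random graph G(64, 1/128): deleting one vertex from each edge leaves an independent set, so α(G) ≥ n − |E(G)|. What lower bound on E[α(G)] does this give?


E[|E(G)|] = C(64, 2)·p = 2016 · (1/128) = 63/4.
E[α(G)] ≥ n − E[|E(G)|] = 64 − 63/4 = 193/4.
Numerically: ≈ 48.25000.
(This is only a lower bound; the true E[α(G)] may be larger.)

E[α(G)] ≥ 193/4 ≈ 48.25000.
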